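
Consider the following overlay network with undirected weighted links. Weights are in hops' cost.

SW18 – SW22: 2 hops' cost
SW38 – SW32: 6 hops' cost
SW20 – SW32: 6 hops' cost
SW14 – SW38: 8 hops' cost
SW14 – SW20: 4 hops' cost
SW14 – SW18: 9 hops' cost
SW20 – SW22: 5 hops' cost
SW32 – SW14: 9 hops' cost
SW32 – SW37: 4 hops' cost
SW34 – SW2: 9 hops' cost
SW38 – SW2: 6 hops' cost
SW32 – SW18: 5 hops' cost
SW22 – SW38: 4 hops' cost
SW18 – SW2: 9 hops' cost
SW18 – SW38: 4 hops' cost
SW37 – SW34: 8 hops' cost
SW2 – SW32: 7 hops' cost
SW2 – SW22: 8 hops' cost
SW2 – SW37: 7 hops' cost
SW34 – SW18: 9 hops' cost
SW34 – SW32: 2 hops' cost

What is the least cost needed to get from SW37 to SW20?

10 hops' cost

Running Dijkstra from SW37:
SW37: 0
SW32: 4  (via SW37)
SW34: 6  (via SW32)
SW2: 7  (via SW37)
SW18: 9  (via SW32)
SW38: 10  (via SW32)
SW20: 10  (via SW32)
Shortest route: SW37–SW32–SW20 = 10 hops' cost.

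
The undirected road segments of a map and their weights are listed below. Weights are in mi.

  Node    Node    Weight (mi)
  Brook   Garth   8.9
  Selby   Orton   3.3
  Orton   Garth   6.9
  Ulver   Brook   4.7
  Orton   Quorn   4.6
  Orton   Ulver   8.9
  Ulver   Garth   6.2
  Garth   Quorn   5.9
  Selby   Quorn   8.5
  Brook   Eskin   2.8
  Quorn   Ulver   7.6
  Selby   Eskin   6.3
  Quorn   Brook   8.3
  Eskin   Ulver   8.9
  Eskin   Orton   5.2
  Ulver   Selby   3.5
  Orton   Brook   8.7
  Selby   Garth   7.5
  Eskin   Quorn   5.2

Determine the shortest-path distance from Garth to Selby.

Enumerating some paths:
Garth → Ulver → Selby: 6.2+3.5 = 9.7
Garth → Selby: 7.5 = 7.5
The minimum is 7.5 mi via Garth → Selby.

7.5 mi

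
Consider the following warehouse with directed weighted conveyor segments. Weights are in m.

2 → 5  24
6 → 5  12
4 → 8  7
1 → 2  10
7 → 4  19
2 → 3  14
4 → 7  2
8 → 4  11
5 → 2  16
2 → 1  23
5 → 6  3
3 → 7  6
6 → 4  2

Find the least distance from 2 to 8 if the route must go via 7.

Shortest 2→7: 2 → 3 → 7 = 20
Shortest 7→8: 7 → 4 → 8 = 26
Total via 7: 20 + 26 = 46 m.

46 m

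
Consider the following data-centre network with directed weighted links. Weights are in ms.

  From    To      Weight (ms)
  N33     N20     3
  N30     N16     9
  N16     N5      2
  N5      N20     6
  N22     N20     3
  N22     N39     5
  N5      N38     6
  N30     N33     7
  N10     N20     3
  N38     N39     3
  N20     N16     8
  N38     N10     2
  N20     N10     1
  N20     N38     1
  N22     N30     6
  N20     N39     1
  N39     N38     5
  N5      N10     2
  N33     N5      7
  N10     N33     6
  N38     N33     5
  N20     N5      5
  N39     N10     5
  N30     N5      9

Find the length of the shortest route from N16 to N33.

10 ms

Enumerating some paths:
N16 - N5 - N20 - N38 - N33: 2+6+1+5 = 14
N16 - N5 - N10 - N20 - N38 - N33: 2+2+3+1+5 = 13
N16 - N5 - N38 - N33: 2+6+5 = 13
N16 - N5 - N10 - N33: 2+2+6 = 10
The minimum is 10 ms via N16 - N5 - N10 - N33.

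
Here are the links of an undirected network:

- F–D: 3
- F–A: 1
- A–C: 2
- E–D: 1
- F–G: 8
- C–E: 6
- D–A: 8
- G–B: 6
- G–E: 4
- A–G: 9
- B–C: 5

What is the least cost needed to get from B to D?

Compare a few routes:
B → C → A → D: 5+2+8 = 15
B → C → E → D: 5+6+1 = 12
B → C → A → F → D: 5+2+1+3 = 11
Cheapest is B → C → A → F → D at 11.

11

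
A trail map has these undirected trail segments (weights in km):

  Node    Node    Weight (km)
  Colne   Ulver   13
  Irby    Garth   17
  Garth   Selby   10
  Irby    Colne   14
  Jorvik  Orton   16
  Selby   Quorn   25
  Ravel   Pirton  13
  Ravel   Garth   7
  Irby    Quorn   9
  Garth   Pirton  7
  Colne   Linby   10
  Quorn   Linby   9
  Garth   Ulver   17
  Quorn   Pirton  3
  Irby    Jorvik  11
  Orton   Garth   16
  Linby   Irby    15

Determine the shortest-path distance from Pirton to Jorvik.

Running Dijkstra from Pirton:
Pirton: 0
Quorn: 3  (via Pirton)
Garth: 7  (via Pirton)
Irby: 12  (via Quorn)
Linby: 12  (via Quorn)
Ravel: 13  (via Pirton)
Selby: 17  (via Garth)
Colne: 22  (via Linby)
Orton: 23  (via Garth)
Jorvik: 23  (via Irby)
Shortest route: Pirton → Quorn → Irby → Jorvik = 23 km.

23 km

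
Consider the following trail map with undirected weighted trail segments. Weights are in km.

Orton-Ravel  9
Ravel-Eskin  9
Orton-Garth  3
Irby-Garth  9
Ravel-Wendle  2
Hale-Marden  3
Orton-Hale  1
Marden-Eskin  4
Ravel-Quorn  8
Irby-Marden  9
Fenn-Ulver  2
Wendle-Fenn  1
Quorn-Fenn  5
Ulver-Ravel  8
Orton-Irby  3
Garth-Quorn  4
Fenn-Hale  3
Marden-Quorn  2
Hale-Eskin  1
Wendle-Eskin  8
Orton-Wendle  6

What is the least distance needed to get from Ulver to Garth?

Settle nodes by increasing distance from Ulver:
Ulver: 0
Fenn: 2  (via Ulver)
Wendle: 3  (via Fenn)
Ravel: 5  (via Wendle)
Hale: 5  (via Fenn)
Orton: 6  (via Hale)
Eskin: 6  (via Hale)
Quorn: 7  (via Fenn)
Marden: 8  (via Hale)
Garth: 9  (via Orton)
Shortest route: Ulver–Fenn–Hale–Orton–Garth = 9 km.

9 km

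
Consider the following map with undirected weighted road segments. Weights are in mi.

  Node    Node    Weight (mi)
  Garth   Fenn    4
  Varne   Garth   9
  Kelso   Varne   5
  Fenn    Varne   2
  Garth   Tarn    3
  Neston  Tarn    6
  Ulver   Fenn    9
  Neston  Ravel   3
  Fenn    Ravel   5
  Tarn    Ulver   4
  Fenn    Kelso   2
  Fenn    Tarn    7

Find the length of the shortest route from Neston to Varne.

10 mi

Compare a few routes:
Neston - Ravel - Fenn - Kelso - Varne: 3+5+2+5 = 15
Neston - Ravel - Fenn - Varne: 3+5+2 = 10
Cheapest is Neston - Ravel - Fenn - Varne at 10 mi.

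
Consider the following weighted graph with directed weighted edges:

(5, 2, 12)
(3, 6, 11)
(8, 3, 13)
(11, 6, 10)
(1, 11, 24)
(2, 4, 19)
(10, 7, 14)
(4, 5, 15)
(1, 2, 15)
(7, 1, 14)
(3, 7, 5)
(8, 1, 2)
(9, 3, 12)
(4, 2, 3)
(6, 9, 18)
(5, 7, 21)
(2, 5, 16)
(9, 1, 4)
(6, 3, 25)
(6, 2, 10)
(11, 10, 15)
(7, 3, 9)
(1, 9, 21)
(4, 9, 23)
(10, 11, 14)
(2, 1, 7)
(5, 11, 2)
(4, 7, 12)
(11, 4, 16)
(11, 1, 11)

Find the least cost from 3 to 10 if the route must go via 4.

Shortest 3→4: 3 → 6 → 2 → 4 = 40
Shortest 4→10: 4 → 5 → 11 → 10 = 32
Total via 4: 40 + 32 = 72.

72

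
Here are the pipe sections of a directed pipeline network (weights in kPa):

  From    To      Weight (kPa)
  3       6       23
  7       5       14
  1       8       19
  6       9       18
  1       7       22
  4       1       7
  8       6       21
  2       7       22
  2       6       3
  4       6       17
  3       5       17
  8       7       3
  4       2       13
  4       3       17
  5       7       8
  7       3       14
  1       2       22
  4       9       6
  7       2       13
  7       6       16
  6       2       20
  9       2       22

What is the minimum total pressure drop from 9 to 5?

Compare a few routes:
9 → 2 → 7 → 3 → 5: 22+22+14+17 = 75
9 → 2 → 7 → 5: 22+22+14 = 58
Cheapest is 9 → 2 → 7 → 5 at 58 kPa.

58 kPa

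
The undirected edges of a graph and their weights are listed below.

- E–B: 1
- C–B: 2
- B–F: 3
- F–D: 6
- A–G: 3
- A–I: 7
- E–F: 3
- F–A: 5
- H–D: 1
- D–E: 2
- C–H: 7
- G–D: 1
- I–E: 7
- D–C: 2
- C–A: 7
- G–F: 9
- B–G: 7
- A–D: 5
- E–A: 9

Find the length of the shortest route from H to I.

10

Compare a few routes:
H–D–C–B–E–I: 1+2+2+1+7 = 13
H–D–E–I: 1+2+7 = 10
H–D–A–I: 1+5+7 = 13
H–D–G–A–I: 1+1+3+7 = 12
Cheapest is H–D–E–I at 10.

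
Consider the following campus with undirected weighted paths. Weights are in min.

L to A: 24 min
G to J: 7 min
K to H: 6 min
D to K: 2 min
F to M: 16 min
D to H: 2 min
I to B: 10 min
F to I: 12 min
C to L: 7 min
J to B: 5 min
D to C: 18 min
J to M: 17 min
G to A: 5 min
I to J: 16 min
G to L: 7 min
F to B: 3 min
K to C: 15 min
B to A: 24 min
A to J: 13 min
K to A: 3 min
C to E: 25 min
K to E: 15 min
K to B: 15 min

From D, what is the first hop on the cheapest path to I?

K

Candidate routes:
D–K–B–I: 2+15+10 = 27
D–K–B–F–I: 2+15+3+12 = 32
D–K–A–G–J–B–I: 2+3+5+7+5+10 = 32
Cheapest is D–K–B–I at 27 min.
So from D the first move is to K.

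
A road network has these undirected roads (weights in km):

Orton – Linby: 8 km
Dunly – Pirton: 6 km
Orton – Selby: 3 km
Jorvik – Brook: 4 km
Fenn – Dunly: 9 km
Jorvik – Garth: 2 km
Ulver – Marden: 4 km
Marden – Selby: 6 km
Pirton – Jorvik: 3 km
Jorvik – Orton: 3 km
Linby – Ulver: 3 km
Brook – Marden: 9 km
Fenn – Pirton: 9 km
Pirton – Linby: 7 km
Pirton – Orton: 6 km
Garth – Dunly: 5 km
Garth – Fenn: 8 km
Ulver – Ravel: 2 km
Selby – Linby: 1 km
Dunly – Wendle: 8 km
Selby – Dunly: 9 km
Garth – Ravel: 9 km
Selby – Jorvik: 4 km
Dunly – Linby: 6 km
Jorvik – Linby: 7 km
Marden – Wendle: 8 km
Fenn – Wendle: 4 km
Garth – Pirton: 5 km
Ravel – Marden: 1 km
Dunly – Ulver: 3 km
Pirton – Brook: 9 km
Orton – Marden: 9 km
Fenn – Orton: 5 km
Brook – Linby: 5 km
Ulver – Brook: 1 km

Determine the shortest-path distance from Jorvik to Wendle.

Enumerating some paths:
Jorvik - Garth - Dunly - Wendle: 2+5+8 = 15
Jorvik - Orton - Fenn - Wendle: 3+5+4 = 12
Jorvik - Garth - Fenn - Wendle: 2+8+4 = 14
Jorvik - Brook - Ulver - Ravel - Marden - Wendle: 4+1+2+1+8 = 16
The minimum is 12 km via Jorvik - Orton - Fenn - Wendle.

12 km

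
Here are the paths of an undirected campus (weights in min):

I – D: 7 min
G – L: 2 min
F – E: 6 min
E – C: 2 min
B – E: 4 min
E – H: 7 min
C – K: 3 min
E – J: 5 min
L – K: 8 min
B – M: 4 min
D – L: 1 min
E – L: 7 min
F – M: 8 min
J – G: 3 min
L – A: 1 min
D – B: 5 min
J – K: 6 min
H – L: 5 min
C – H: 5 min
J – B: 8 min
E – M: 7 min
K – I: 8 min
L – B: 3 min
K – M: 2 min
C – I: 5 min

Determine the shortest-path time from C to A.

Compare a few routes:
C → H → L → A: 5+5+1 = 11
C → E → L → A: 2+7+1 = 10
C → K → L → A: 3+8+1 = 12
The minimum is 10 min via C → E → L → A.

10 min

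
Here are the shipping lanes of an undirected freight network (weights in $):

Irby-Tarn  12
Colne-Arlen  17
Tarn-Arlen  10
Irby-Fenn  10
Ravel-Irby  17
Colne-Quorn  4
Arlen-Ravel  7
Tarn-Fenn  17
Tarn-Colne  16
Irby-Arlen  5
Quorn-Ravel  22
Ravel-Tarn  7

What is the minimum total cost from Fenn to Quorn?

$36

Running Dijkstra from Fenn:
Fenn: 0
Irby: 10  (via Fenn)
Arlen: 15  (via Irby)
Tarn: 17  (via Fenn)
Ravel: 22  (via Arlen)
Colne: 32  (via Arlen)
Quorn: 36  (via Colne)
Shortest route: Fenn → Irby → Arlen → Colne → Quorn = $36.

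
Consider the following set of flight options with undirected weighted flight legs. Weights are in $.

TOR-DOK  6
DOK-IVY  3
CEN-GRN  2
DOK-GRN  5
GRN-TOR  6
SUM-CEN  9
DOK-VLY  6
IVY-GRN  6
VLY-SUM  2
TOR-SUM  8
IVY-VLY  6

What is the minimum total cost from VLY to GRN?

Shortest distances from VLY:
VLY: 0
SUM: 2  (via VLY)
DOK: 6  (via VLY)
IVY: 6  (via VLY)
TOR: 10  (via SUM)
GRN: 11  (via DOK)
Shortest route: VLY → DOK → GRN = $11.

$11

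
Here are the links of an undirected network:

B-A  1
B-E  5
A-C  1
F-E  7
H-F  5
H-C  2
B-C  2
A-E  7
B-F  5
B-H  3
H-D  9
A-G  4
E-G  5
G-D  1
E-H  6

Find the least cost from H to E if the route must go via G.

Shortest H→G: H → C → A → G = 7
Shortest G→E: G → E = 5
Total via G: 7 + 5 = 12.

12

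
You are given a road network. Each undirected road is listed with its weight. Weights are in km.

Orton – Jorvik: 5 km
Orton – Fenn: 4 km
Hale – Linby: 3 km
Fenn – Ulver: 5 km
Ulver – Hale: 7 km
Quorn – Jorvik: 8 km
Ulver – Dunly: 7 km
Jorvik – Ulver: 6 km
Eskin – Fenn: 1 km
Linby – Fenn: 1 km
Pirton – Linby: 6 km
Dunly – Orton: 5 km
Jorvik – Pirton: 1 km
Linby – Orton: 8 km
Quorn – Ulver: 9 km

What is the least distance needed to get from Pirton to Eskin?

Compare a few routes:
Pirton → Jorvik → Orton → Fenn → Eskin: 1+5+4+1 = 11
Pirton → Linby → Fenn → Eskin: 6+1+1 = 8
Pirton → Jorvik → Ulver → Fenn → Eskin: 1+6+5+1 = 13
Cheapest is Pirton → Linby → Fenn → Eskin at 8 km.

8 km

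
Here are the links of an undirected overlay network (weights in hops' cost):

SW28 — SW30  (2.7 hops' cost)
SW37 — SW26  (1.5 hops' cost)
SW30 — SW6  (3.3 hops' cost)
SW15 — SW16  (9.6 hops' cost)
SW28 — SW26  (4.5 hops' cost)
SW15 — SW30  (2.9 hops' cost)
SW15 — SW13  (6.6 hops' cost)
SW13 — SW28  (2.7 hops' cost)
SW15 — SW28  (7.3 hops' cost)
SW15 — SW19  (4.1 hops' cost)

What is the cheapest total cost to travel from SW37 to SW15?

11.6 hops' cost

Shortest distances from SW37:
SW37: 0
SW26: 1.5  (via SW37)
SW28: 6  (via SW26)
SW30: 8.7  (via SW28)
SW13: 8.7  (via SW28)
SW15: 11.6  (via SW30)
Shortest route: SW37–SW26–SW28–SW30–SW15 = 11.6 hops' cost.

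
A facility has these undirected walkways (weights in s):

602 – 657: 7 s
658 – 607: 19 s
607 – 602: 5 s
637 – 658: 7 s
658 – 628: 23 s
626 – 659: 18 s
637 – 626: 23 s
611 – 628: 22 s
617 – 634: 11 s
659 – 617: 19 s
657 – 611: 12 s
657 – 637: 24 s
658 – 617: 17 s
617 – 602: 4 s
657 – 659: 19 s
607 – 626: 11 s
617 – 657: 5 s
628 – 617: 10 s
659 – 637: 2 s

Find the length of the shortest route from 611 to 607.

Settle nodes by increasing distance from 611:
611: 0
657: 12  (via 611)
617: 17  (via 657)
602: 19  (via 657)
628: 22  (via 611)
607: 24  (via 602)
Shortest route: 611 → 657 → 602 → 607 = 24 s.

24 s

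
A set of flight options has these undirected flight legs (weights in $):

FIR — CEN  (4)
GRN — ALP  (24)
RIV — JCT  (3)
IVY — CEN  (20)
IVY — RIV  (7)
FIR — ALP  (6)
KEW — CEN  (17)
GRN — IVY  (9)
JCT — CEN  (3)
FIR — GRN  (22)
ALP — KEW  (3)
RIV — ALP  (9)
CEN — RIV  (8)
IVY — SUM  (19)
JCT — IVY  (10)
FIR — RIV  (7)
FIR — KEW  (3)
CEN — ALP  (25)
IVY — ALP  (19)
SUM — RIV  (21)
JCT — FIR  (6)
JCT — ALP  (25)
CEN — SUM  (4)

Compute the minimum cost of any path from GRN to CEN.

Candidate routes:
GRN - IVY - RIV - CEN: 9+7+8 = 24
GRN - IVY - JCT - CEN: 9+10+3 = 22
GRN - FIR - CEN: 22+4 = 26
The minimum is $22 via GRN - IVY - JCT - CEN.

$22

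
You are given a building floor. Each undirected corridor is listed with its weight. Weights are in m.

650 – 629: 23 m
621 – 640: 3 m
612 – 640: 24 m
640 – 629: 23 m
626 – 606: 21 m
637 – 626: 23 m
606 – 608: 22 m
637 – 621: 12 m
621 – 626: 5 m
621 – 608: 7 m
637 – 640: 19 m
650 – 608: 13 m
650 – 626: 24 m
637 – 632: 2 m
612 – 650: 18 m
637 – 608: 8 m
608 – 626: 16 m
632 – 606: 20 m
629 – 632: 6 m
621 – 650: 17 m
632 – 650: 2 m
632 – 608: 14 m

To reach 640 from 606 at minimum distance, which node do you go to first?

Compare a few routes:
606 → 626 → 621 → 640: 21+5+3 = 29
606 → 608 → 621 → 640: 22+7+3 = 32
The minimum is 29 m via 606 → 626 → 621 → 640.
So from 606 the first move is to 626.

626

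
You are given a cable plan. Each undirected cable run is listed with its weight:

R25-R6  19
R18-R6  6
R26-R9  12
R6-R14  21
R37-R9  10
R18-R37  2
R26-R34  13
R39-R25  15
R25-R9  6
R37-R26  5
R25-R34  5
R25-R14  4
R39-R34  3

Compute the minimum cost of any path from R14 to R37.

20

Running Dijkstra from R14:
R14: 0
R25: 4  (via R14)
R34: 9  (via R25)
R9: 10  (via R25)
R39: 12  (via R34)
R37: 20  (via R9)
Shortest route: R14 → R25 → R9 → R37 = 20.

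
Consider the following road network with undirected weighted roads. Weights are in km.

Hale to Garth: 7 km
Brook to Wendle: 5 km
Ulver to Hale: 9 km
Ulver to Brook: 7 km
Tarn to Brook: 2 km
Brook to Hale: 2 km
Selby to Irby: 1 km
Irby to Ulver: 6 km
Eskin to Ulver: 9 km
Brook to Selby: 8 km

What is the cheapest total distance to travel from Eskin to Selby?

16 km

Settle nodes by increasing distance from Eskin:
Eskin: 0
Ulver: 9  (via Eskin)
Irby: 15  (via Ulver)
Brook: 16  (via Ulver)
Selby: 16  (via Irby)
Shortest route: Eskin–Ulver–Irby–Selby = 16 km.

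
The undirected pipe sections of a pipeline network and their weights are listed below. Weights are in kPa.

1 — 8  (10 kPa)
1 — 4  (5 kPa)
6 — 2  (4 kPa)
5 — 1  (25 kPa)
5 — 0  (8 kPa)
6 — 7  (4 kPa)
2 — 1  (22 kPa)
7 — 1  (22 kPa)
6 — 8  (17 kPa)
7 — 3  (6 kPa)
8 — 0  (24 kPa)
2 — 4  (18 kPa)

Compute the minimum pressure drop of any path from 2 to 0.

45 kPa

Shortest distances from 2:
2: 0
6: 4  (via 2)
7: 8  (via 6)
3: 14  (via 7)
4: 18  (via 2)
8: 21  (via 6)
1: 22  (via 2)
0: 45  (via 8)
Shortest route: 2–6–8–0 = 45 kPa.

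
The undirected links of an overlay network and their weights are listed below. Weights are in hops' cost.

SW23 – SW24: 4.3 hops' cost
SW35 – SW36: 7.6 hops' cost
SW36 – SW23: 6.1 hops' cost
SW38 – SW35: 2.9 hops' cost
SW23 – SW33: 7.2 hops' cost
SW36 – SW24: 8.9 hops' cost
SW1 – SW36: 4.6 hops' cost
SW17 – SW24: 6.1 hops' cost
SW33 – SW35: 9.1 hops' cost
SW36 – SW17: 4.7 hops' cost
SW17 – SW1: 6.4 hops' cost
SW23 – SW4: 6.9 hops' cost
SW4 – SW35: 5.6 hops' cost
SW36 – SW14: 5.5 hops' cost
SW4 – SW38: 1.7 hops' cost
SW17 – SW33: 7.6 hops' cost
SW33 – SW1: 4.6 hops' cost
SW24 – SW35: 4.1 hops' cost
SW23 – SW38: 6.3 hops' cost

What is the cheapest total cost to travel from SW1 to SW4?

Settle nodes by increasing distance from SW1:
SW1: 0
SW36: 4.6  (via SW1)
SW33: 4.6  (via SW1)
SW17: 6.4  (via SW1)
SW14: 10.1  (via SW36)
SW23: 10.7  (via SW36)
SW35: 12.2  (via SW36)
SW24: 12.5  (via SW17)
SW38: 15.1  (via SW35)
SW4: 16.8  (via SW38)
Shortest route: SW1–SW36–SW35–SW38–SW4 = 16.8 hops' cost.

16.8 hops' cost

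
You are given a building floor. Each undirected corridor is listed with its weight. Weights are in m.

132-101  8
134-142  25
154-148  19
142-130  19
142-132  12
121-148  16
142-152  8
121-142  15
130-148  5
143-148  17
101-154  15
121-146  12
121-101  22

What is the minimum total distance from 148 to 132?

36 m

Running Dijkstra from 148:
148: 0
130: 5  (via 148)
121: 16  (via 148)
143: 17  (via 148)
154: 19  (via 148)
142: 24  (via 130)
146: 28  (via 121)
152: 32  (via 142)
101: 34  (via 154)
132: 36  (via 142)
Shortest route: 148–130–142–132 = 36 m.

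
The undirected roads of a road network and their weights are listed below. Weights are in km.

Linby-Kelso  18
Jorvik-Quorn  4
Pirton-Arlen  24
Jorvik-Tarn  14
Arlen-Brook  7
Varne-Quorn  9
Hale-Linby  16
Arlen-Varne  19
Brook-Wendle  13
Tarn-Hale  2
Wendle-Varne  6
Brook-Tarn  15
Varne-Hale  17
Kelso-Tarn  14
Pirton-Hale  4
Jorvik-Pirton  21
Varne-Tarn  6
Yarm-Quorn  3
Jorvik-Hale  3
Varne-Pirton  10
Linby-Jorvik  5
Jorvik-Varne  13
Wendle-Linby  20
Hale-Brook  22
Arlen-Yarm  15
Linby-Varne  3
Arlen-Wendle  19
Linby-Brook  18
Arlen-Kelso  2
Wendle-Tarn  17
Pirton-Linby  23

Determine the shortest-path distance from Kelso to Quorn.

20 km

Shortest distances from Kelso:
Kelso: 0
Arlen: 2  (via Kelso)
Brook: 9  (via Arlen)
Tarn: 14  (via Kelso)
Hale: 16  (via Tarn)
Yarm: 17  (via Arlen)
Linby: 18  (via Kelso)
Jorvik: 19  (via Hale)
Varne: 20  (via Tarn)
Pirton: 20  (via Hale)
Quorn: 20  (via Yarm)
Shortest route: Kelso → Arlen → Yarm → Quorn = 20 km.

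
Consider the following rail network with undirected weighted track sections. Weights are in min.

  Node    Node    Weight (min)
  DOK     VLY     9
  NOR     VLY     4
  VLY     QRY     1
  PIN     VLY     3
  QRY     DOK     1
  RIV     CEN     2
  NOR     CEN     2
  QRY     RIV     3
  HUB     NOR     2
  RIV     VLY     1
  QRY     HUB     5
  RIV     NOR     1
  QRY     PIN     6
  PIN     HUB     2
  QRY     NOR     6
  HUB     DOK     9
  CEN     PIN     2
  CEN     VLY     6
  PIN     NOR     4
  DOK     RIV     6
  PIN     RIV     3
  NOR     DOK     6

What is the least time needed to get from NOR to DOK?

4 min

Candidate routes:
NOR–RIV–QRY–DOK: 1+3+1 = 5
NOR–DOK: 6 = 6
NOR–VLY–QRY–DOK: 4+1+1 = 6
NOR–RIV–VLY–QRY–DOK: 1+1+1+1 = 4
The minimum is 4 min via NOR–RIV–VLY–QRY–DOK.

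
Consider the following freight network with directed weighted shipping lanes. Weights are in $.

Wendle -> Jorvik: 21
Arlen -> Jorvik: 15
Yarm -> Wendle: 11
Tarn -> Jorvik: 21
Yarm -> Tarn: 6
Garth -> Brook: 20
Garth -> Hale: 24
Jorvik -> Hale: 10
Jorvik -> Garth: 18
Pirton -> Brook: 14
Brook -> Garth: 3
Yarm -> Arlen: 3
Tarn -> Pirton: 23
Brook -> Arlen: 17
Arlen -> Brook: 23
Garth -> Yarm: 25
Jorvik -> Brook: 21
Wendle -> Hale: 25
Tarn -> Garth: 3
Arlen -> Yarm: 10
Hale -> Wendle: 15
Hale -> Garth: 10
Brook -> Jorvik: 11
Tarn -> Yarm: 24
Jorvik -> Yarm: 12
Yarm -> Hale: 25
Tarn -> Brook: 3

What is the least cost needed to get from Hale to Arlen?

Running Dijkstra from Hale:
Hale: 0
Garth: 10  (via Hale)
Wendle: 15  (via Hale)
Brook: 30  (via Garth)
Yarm: 35  (via Garth)
Jorvik: 36  (via Wendle)
Arlen: 38  (via Yarm)
Shortest route: Hale → Garth → Yarm → Arlen = $38.

$38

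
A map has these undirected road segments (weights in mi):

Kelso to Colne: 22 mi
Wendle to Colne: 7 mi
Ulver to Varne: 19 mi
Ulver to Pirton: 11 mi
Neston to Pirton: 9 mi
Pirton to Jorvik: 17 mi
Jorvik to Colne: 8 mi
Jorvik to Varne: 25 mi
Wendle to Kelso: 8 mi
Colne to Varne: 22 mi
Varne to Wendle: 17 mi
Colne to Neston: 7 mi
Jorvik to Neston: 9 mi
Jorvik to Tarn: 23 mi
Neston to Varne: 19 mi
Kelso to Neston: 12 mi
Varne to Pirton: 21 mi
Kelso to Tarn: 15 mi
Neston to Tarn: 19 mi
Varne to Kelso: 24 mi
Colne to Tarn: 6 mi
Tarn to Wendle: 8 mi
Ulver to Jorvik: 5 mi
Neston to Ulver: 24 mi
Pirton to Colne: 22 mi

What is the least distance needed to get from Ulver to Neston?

Settle nodes by increasing distance from Ulver:
Ulver: 0
Jorvik: 5  (via Ulver)
Pirton: 11  (via Ulver)
Colne: 13  (via Jorvik)
Neston: 14  (via Jorvik)
Shortest route: Ulver → Jorvik → Neston = 14 mi.

14 mi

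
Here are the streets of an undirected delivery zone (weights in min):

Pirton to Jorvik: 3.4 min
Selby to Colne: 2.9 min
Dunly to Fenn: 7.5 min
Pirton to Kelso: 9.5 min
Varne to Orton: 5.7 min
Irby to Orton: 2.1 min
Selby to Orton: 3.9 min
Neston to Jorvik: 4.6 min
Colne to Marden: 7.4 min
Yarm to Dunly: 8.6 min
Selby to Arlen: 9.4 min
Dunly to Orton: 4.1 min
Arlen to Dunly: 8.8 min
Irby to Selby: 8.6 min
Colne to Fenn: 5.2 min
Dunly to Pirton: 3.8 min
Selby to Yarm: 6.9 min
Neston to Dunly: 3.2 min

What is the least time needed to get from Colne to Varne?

12.5 min

Candidate routes:
Colne–Selby–Irby–Orton–Varne: 2.9+8.6+2.1+5.7 = 19.3
Colne–Fenn–Dunly–Orton–Varne: 5.2+7.5+4.1+5.7 = 22.5
Colne–Selby–Orton–Varne: 2.9+3.9+5.7 = 12.5
The minimum is 12.5 min via Colne–Selby–Orton–Varne.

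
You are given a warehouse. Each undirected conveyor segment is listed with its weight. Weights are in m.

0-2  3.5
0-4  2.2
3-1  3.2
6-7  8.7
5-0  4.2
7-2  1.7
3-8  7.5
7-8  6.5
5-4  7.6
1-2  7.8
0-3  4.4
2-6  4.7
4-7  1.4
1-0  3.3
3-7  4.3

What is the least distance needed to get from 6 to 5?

12.4 m

Enumerating some paths:
6 - 2 - 0 - 5: 4.7+3.5+4.2 = 12.4
6 - 2 - 7 - 4 - 5: 4.7+1.7+1.4+7.6 = 15.4
6 - 2 - 7 - 4 - 0 - 5: 4.7+1.7+1.4+2.2+4.2 = 14.2
6 - 7 - 4 - 0 - 5: 8.7+1.4+2.2+4.2 = 16.5
Cheapest is 6 - 2 - 0 - 5 at 12.4 m.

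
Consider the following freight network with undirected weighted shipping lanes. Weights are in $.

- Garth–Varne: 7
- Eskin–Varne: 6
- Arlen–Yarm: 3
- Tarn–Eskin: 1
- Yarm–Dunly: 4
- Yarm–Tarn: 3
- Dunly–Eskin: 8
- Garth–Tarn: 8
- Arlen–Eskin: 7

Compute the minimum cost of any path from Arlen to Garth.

Shortest distances from Arlen:
Arlen: 0
Yarm: 3  (via Arlen)
Tarn: 6  (via Yarm)
Eskin: 7  (via Arlen)
Dunly: 7  (via Yarm)
Varne: 13  (via Eskin)
Garth: 14  (via Tarn)
Shortest route: Arlen → Yarm → Tarn → Garth = $14.

$14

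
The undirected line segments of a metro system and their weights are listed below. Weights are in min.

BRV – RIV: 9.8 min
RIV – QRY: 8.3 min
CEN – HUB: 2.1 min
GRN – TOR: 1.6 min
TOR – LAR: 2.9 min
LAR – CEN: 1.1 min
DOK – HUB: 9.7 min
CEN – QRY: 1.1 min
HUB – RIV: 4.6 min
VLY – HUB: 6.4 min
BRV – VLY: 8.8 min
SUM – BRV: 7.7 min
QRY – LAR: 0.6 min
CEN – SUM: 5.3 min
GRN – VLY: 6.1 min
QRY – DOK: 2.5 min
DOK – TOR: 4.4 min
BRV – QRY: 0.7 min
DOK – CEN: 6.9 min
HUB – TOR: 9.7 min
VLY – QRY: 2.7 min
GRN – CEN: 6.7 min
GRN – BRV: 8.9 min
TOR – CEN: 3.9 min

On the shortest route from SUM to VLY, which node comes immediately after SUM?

CEN

Compare a few routes:
SUM - CEN - QRY - VLY: 5.3+1.1+2.7 = 9.1
SUM - CEN - LAR - QRY - VLY: 5.3+1.1+0.6+2.7 = 9.7
SUM - BRV - QRY - VLY: 7.7+0.7+2.7 = 11.1
Cheapest is SUM - CEN - QRY - VLY at 9.1 min.
So from SUM the first move is to CEN.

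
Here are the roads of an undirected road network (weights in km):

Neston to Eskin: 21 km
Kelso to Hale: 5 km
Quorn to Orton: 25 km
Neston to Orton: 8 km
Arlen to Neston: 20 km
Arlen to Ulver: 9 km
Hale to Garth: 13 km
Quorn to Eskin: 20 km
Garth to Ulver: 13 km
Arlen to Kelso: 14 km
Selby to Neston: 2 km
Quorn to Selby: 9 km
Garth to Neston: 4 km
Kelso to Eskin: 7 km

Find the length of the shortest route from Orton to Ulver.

Shortest distances from Orton:
Orton: 0
Neston: 8  (via Orton)
Selby: 10  (via Neston)
Garth: 12  (via Neston)
Quorn: 19  (via Selby)
Hale: 25  (via Garth)
Ulver: 25  (via Garth)
Shortest route: Orton → Neston → Garth → Ulver = 25 km.

25 km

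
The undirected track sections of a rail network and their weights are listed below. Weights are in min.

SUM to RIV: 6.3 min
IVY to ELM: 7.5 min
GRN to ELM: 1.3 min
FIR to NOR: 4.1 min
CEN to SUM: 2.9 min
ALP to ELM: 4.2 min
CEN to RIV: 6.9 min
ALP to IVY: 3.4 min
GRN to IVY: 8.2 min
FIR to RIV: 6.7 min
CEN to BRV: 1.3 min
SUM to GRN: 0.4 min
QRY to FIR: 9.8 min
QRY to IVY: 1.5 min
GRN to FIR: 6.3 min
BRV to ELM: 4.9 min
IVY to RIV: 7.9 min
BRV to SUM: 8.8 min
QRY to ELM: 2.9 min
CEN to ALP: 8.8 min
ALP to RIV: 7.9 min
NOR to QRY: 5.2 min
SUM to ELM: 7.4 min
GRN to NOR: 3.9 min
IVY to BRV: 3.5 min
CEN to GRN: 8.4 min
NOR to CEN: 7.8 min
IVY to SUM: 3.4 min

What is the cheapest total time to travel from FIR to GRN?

Compare a few routes:
FIR - GRN: 6.3 = 6.3
FIR - NOR - GRN: 4.1+3.9 = 8
Cheapest is FIR - GRN at 6.3 min.

6.3 min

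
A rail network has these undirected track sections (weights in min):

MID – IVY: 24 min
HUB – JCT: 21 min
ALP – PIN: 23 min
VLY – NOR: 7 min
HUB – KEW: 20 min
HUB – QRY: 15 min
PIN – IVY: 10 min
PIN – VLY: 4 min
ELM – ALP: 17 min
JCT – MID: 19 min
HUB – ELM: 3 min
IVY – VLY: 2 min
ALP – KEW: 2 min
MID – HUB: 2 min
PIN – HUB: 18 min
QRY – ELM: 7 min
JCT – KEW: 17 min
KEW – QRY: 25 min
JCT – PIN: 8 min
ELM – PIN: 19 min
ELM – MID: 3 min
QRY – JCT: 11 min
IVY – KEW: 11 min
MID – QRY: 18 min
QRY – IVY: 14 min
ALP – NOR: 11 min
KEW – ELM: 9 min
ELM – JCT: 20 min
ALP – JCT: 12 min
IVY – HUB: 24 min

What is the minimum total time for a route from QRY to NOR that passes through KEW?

29 min

Best QRY to KEW: QRY–ELM–KEW costing 16
Shortest KEW→NOR: KEW–ALP–NOR = 13
Total via KEW: 16 + 13 = 29 min.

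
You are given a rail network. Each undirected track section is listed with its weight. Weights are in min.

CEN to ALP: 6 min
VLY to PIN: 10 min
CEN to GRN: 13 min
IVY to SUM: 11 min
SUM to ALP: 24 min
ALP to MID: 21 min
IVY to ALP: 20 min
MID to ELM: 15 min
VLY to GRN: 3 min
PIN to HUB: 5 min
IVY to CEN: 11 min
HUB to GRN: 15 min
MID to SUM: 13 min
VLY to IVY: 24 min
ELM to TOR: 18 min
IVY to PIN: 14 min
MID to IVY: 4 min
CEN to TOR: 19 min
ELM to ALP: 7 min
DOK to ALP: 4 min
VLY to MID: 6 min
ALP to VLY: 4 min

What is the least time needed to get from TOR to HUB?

Compare a few routes:
TOR - ELM - ALP - VLY - GRN - HUB: 18+7+4+3+15 = 47
TOR - CEN - GRN - HUB: 19+13+15 = 47
TOR - ELM - ALP - VLY - PIN - HUB: 18+7+4+10+5 = 44
TOR - CEN - ALP - VLY - GRN - HUB: 19+6+4+3+15 = 47
Cheapest is TOR - ELM - ALP - VLY - PIN - HUB at 44 min.

44 min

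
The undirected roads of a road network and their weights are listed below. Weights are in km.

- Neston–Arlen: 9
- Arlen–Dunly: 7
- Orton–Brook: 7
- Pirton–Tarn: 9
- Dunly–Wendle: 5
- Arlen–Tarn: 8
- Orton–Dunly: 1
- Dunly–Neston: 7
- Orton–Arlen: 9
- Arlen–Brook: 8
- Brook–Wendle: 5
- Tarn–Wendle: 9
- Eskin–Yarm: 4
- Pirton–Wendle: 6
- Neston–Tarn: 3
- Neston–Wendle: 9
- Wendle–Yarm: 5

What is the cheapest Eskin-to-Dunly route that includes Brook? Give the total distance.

22 km

Best Eskin to Brook: Eskin–Yarm–Wendle–Brook costing 14
Best Brook to Dunly: Brook–Orton–Dunly costing 8
Total via Brook: 14 + 8 = 22 km.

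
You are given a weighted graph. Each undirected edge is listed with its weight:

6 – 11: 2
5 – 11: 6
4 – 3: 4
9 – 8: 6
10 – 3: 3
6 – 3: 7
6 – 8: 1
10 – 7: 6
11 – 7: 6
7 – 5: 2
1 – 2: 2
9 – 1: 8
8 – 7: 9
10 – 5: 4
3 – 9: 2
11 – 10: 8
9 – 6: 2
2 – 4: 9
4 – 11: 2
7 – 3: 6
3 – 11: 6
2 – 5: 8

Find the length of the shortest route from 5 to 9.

9

Running Dijkstra from 5:
5: 0
7: 2  (via 5)
10: 4  (via 5)
11: 6  (via 5)
3: 7  (via 10)
2: 8  (via 5)
4: 8  (via 11)
6: 8  (via 11)
8: 9  (via 6)
9: 9  (via 3)
Shortest route: 5–10–3–9 = 9.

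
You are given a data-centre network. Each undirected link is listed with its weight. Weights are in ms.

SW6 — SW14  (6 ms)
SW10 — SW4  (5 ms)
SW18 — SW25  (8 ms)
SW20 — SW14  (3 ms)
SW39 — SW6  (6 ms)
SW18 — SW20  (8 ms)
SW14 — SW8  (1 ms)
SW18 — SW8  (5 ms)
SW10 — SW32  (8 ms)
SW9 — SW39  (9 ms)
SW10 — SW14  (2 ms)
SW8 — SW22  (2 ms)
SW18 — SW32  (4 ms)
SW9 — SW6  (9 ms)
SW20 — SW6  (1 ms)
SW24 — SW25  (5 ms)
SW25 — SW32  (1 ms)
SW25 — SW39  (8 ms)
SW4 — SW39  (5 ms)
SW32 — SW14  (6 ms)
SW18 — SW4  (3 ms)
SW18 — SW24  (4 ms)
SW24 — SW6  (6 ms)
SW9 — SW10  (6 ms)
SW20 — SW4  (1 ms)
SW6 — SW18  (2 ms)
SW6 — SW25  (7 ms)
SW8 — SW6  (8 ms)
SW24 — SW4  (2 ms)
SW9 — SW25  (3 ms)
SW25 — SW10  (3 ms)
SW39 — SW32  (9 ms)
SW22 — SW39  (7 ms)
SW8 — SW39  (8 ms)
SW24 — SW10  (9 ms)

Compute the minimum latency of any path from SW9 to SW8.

9 ms

Compare a few routes:
SW9 - SW25 - SW32 - SW14 - SW8: 3+1+6+1 = 11
SW9 - SW25 - SW32 - SW18 - SW8: 3+1+4+5 = 13
SW9 - SW10 - SW14 - SW8: 6+2+1 = 9
SW9 - SW6 - SW20 - SW14 - SW8: 9+1+3+1 = 14
The minimum is 9 ms via SW9 - SW10 - SW14 - SW8.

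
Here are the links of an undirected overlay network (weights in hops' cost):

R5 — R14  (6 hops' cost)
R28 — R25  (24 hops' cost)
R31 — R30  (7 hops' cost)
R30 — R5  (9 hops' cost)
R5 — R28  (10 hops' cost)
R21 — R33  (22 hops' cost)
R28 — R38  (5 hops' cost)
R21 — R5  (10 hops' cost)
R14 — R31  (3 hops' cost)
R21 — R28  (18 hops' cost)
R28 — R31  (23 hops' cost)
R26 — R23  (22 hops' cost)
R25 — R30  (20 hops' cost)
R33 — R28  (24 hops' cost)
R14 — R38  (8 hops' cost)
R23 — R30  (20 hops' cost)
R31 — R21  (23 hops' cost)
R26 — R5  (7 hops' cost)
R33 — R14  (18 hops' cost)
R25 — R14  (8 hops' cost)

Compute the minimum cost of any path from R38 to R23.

38 hops' cost

Shortest distances from R38:
R38: 0
R28: 5  (via R38)
R14: 8  (via R38)
R31: 11  (via R14)
R5: 14  (via R14)
R25: 16  (via R14)
R30: 18  (via R31)
R26: 21  (via R5)
R21: 23  (via R28)
R33: 26  (via R14)
R23: 38  (via R30)
Shortest route: R38–R14–R31–R30–R23 = 38 hops' cost.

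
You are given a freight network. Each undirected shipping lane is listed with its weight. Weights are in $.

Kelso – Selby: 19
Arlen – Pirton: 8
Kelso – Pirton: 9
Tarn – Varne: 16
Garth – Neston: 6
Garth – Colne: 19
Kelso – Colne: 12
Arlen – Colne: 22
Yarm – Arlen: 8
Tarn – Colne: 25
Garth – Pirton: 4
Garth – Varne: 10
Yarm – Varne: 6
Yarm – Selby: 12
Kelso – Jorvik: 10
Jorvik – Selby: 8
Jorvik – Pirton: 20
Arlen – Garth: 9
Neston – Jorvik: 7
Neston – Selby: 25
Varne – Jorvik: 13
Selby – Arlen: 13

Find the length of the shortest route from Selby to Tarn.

Candidate routes:
Selby - Jorvik - Varne - Tarn: 8+13+16 = 37
Selby - Yarm - Varne - Tarn: 12+6+16 = 34
Selby - Arlen - Yarm - Varne - Tarn: 13+8+6+16 = 43
The minimum is $34 via Selby - Yarm - Varne - Tarn.

$34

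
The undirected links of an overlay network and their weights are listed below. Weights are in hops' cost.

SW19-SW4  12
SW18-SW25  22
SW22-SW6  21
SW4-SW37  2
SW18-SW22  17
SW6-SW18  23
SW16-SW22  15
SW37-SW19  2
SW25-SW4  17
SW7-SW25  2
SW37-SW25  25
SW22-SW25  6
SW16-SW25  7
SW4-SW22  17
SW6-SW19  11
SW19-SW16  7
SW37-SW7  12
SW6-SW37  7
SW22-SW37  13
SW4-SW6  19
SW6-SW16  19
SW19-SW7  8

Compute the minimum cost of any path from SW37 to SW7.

10 hops' cost

Shortest distances from SW37:
SW37: 0
SW4: 2  (via SW37)
SW19: 2  (via SW37)
SW6: 7  (via SW37)
SW16: 9  (via SW19)
SW7: 10  (via SW19)
Shortest route: SW37 → SW19 → SW7 = 10 hops' cost.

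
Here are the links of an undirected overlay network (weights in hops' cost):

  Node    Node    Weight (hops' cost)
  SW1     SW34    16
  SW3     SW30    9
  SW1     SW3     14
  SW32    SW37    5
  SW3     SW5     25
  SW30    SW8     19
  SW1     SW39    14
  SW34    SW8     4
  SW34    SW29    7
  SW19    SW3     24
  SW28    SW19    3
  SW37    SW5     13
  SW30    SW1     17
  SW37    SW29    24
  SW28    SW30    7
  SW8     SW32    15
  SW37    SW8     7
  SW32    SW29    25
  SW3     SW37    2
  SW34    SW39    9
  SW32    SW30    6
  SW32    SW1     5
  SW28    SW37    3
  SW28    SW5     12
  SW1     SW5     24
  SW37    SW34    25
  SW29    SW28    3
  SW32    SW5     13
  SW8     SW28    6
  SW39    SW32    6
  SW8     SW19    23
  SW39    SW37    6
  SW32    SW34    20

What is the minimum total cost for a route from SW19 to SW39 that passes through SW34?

22 hops' cost

Best SW19 to SW34: SW19 → SW28 → SW29 → SW34 costing 13
Shortest SW34→SW39: SW34 → SW39 = 9
Total via SW34: 13 + 9 = 22 hops' cost.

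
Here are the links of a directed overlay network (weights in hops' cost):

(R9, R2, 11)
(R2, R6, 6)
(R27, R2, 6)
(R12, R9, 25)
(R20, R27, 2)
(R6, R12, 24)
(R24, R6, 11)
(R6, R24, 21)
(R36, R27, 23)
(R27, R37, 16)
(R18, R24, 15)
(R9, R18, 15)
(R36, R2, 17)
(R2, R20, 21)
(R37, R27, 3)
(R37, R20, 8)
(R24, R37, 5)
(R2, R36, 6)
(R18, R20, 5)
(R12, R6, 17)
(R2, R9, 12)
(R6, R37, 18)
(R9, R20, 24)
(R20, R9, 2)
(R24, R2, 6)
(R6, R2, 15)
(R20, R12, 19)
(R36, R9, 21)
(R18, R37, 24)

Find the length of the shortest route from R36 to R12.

Enumerating some paths:
R36–R2–R20–R12: 17+21+19 = 57
R36–R2–R6–R12: 17+6+24 = 47
The minimum is 47 hops' cost via R36–R2–R6–R12.

47 hops' cost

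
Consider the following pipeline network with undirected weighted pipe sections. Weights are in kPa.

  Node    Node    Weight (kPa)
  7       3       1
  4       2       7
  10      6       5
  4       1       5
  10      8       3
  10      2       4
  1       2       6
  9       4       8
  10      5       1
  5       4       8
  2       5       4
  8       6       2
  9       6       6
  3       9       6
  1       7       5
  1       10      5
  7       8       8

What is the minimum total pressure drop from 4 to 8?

12 kPa

Shortest distances from 4:
4: 0
1: 5  (via 4)
2: 7  (via 4)
5: 8  (via 4)
9: 8  (via 4)
10: 9  (via 5)
7: 10  (via 1)
3: 11  (via 7)
8: 12  (via 10)
Shortest route: 4 → 5 → 10 → 8 = 12 kPa.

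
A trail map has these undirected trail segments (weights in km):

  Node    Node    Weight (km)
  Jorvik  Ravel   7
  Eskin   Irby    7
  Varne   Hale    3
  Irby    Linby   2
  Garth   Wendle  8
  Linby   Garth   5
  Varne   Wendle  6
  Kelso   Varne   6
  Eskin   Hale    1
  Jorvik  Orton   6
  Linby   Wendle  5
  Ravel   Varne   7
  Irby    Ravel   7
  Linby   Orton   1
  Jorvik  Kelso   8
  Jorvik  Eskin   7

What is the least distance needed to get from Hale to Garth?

15 km

Compare a few routes:
Hale - Varne - Wendle - Linby - Garth: 3+6+5+5 = 19
Hale - Eskin - Irby - Linby - Garth: 1+7+2+5 = 15
Hale - Varne - Wendle - Garth: 3+6+8 = 17
Hale - Eskin - Jorvik - Orton - Linby - Garth: 1+7+6+1+5 = 20
Cheapest is Hale - Eskin - Irby - Linby - Garth at 15 km.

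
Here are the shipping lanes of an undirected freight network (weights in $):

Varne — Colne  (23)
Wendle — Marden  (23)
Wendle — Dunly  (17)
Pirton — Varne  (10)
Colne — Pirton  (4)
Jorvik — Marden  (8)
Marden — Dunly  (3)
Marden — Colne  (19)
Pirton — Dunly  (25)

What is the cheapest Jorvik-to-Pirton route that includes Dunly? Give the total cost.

Shortest Jorvik→Dunly: Jorvik → Marden → Dunly = 11
Shortest Dunly→Pirton: Dunly → Pirton = 25
Total via Dunly: 11 + 25 = $36.

$36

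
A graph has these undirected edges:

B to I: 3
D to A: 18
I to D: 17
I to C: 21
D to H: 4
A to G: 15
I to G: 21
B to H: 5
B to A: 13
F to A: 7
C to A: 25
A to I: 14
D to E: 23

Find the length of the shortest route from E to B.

32

Shortest distances from E:
E: 0
D: 23  (via E)
H: 27  (via D)
B: 32  (via H)
Shortest route: E–D–H–B = 32.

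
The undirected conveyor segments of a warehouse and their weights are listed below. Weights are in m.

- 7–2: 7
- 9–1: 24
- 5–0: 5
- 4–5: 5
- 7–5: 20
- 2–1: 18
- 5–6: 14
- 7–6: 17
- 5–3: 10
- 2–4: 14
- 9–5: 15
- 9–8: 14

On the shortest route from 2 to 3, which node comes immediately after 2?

4

Enumerating some paths:
2 → 7 → 5 → 3: 7+20+10 = 37
2 → 7 → 6 → 5 → 3: 7+17+14+10 = 48
2 → 1 → 9 → 5 → 3: 18+24+15+10 = 67
2 → 4 → 5 → 3: 14+5+10 = 29
Cheapest is 2 → 4 → 5 → 3 at 29 m.
So from 2 the first move is to 4.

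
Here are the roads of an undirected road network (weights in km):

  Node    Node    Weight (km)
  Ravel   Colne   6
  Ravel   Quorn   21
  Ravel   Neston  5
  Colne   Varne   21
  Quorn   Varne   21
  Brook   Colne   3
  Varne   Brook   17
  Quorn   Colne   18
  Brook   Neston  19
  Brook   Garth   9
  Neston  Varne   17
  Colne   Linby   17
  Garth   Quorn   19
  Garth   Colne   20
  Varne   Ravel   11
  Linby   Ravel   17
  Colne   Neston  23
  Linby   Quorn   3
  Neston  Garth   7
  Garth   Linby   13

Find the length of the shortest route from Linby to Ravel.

Compare a few routes:
Linby–Quorn–Ravel: 3+21 = 24
Linby–Colne–Ravel: 17+6 = 23
Linby–Garth–Neston–Ravel: 13+7+5 = 25
Linby–Ravel: 17 = 17
Cheapest is Linby–Ravel at 17 km.

17 km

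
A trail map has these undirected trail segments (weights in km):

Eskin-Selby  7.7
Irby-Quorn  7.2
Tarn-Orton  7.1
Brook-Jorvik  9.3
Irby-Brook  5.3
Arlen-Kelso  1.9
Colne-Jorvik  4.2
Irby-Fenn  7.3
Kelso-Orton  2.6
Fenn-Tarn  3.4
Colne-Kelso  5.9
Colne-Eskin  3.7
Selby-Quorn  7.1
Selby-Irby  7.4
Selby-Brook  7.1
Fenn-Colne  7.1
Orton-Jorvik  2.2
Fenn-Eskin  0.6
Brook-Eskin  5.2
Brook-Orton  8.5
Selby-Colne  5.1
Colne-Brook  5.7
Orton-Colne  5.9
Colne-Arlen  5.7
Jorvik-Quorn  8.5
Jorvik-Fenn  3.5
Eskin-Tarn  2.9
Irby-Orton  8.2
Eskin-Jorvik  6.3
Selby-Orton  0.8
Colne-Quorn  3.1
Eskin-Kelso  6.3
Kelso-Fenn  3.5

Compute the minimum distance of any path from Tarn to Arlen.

8.8 km

Shortest distances from Tarn:
Tarn: 0
Eskin: 2.9  (via Tarn)
Fenn: 3.4  (via Tarn)
Colne: 6.6  (via Eskin)
Kelso: 6.9  (via Fenn)
Jorvik: 6.9  (via Fenn)
Orton: 7.1  (via Tarn)
Selby: 7.9  (via Orton)
Brook: 8.1  (via Eskin)
Arlen: 8.8  (via Kelso)
Shortest route: Tarn–Fenn–Kelso–Arlen = 8.8 km.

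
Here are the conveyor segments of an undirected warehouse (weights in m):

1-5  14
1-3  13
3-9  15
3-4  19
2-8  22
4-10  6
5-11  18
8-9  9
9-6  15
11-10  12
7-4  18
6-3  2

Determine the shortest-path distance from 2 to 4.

65 m

Candidate routes:
2 - 8 - 9 - 3 - 1 - 5 - 11 - 10 - 4: 22+9+15+13+14+18+12+6 = 109
2 - 8 - 9 - 6 - 3 - 4: 22+9+15+2+19 = 67
2 - 8 - 9 - 3 - 4: 22+9+15+19 = 65
Cheapest is 2 - 8 - 9 - 3 - 4 at 65 m.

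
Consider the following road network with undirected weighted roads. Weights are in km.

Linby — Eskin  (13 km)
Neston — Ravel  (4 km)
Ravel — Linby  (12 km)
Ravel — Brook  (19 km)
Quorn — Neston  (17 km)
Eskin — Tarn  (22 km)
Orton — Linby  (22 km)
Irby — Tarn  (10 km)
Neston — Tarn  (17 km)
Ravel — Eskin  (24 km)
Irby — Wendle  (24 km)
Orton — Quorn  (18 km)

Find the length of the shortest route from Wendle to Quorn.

Settle nodes by increasing distance from Wendle:
Wendle: 0
Irby: 24  (via Wendle)
Tarn: 34  (via Irby)
Neston: 51  (via Tarn)
Ravel: 55  (via Neston)
Eskin: 56  (via Tarn)
Linby: 67  (via Ravel)
Quorn: 68  (via Neston)
Shortest route: Wendle → Irby → Tarn → Neston → Quorn = 68 km.

68 km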